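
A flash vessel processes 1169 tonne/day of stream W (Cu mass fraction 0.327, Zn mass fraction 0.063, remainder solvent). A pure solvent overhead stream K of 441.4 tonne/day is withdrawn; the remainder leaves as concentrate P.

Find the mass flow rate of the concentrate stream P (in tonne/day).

Concentrate = 1169 − 441.4 = 727.6 tonne/day.

727.6 tonne/day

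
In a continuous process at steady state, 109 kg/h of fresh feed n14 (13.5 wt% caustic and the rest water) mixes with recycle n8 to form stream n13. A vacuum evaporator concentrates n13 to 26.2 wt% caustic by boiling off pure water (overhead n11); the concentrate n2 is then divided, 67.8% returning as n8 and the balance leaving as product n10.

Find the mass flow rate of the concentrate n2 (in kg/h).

Overall caustic balance (none leaves overhead): caustic in fresh feed = caustic in product, i.e. 109×0.135 = (1−0.678)·n2·0.262.
n2 = 14.715/(0.262×0.322) = 174.42 kg/h.

174.4 kg/h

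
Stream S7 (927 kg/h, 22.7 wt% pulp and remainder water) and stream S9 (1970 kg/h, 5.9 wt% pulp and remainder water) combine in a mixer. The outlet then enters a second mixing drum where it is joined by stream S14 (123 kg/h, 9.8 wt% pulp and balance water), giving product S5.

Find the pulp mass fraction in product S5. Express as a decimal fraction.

0.112

Overall, product flow = 3020 kg/h.
pulp in = 927×0.227 + 1970×0.059 + 123×0.098 = 338.71 kg/h.
pulp fraction in S5 = 0.112.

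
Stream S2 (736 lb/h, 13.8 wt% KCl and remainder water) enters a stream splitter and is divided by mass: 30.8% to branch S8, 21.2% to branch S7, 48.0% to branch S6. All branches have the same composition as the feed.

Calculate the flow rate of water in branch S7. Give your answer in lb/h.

Branch S7 total = 0.212×736 = 156.03 lb/h.
water in S7 = 0.862×156.03 = 134.5 lb/h.

134.5 lb/h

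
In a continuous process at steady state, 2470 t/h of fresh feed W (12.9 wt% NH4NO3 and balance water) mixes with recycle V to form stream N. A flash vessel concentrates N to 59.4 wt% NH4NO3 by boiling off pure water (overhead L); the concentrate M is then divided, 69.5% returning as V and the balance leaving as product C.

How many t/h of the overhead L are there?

1934 t/h

Overall NH4NO3 balance (none leaves overhead): NH4NO3 in fresh feed = NH4NO3 in product, i.e. 2470×0.129 = (1−0.695)·M·0.594.
M = 318.63/(0.594×0.305) = 1758.7 t/h.
Recycle V = 0.695×1758.7 = 1222.3 t/h.
Combined feed N = 2470 + 1222.3 = 3692.3 t/h.
Overhead L = N − M = 3692.3 − 1758.7 = 1933.6 t/h.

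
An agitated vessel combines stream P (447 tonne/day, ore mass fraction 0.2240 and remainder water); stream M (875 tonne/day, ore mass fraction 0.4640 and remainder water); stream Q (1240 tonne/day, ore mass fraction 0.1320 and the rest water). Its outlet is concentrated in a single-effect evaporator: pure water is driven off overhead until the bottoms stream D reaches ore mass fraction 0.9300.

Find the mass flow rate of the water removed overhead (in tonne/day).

1842 tonne/day

ore entering = 447×0.224 + 875×0.464 + 1240×0.132 = 669.81 tonne/day.
All ore reports to D, so D = 669.81/0.930 = 720.22 tonne/day.
Total feed = 2562 tonne/day; overhead = 2562 − 720.22 = 1841.8 tonne/day.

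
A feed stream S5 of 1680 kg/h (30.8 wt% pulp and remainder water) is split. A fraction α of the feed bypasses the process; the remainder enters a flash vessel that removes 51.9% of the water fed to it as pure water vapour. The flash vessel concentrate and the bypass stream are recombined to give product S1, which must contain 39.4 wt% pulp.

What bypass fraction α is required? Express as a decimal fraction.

All 1680×0.308 = 517.44 kg/h of pulp reaches S1, so S1 = 517.44/0.394 = 1313.3 kg/h and vapour = 366.7 kg/h.
The evaporator receives (1−α)·1680 of feed at 0.692 water and removes 0.519 of that water:
0.519×0.692×(1−α)×1680 = 366.7
(1−α) = 366.7/603.37 = 0.6078;  α = 0.3922.

0.392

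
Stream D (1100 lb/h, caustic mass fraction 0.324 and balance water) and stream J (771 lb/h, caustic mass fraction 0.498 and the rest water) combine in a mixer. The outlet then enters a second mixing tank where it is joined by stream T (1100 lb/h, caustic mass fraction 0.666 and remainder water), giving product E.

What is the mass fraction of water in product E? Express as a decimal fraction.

Overall, product flow = 2971 lb/h.
water in = 1100×0.676 + 771×0.502 + 1100×0.334 = 1498 lb/h.
water fraction in E = 0.504.

0.504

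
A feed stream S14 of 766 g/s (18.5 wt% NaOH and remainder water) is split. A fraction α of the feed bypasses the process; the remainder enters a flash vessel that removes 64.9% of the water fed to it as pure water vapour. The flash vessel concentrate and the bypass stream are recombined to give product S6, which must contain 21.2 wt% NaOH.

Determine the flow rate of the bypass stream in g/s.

581.6 g/s

All 766×0.185 = 141.71 g/s of NaOH reaches S6, so S6 = 141.71/0.212 = 668.44 g/s and vapour = 97.557 g/s.
The evaporator receives (1−α)·766 of feed at 0.815 water and removes 0.649 of that water:
0.649×0.815×(1−α)×766 = 97.557
(1−α) = 97.557/405.16 = 0.2408;  α = 0.7592.
Bypass flow = 0.7592×766 = 581.56 g/s.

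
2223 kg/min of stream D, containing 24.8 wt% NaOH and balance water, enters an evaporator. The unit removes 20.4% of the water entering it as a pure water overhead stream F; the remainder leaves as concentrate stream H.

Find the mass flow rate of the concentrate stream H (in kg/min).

water entering = 2223×0.752 = 1671.7 kg/min; overhead removed = 0.204×1671.7 = 341.03 kg/min.
Concentrate = 2223 − 341.03 = 1882 kg/min.

1882 kg/min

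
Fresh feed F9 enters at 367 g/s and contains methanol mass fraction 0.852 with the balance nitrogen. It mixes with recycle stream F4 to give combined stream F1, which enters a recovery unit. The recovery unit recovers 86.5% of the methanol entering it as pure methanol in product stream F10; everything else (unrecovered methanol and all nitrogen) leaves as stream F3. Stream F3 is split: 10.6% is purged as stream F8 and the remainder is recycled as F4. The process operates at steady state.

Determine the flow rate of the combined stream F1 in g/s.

868 g/s

nitrogen enters only via F9 and leaves only via the purge: 367×0.148 = 0.106×(nitrogen in F3), and the recovery unit passes all nitrogen, so nitrogen in F1 = nitrogen in F3 = 512.42 g/s.
methanol in F1: m_A = 367×0.852 + (1−0.106)·(1−0.865)·m_A, so m_A = 312.68/0.8793 = 355.6 g/s.
F1 = 355.6 + 512.42 = 868.02 g/s.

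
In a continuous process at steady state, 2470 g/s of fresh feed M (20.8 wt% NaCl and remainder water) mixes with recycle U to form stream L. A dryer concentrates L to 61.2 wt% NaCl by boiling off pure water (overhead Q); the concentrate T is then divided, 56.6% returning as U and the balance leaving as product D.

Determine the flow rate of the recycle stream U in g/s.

1095 g/s

Overall NaCl balance (none leaves overhead): NaCl in fresh feed = NaCl in product, i.e. 2470×0.208 = (1−0.566)·T·0.612.
T = 513.76/(0.612×0.434) = 1934.3 g/s.
Recycle U = 0.566×1934.3 = 1094.8 g/s.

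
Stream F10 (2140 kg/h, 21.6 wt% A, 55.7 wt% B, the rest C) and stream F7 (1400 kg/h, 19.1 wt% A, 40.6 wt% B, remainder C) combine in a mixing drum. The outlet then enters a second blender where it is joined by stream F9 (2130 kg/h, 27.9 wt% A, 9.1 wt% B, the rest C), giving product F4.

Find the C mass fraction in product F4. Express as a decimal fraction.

Overall, product flow = 5670 kg/h.
C in = 2140×0.227 + 1400×0.403 + 2130×0.630 = 2391.9 kg/h.
C fraction in F4 = 0.4218.

0.4218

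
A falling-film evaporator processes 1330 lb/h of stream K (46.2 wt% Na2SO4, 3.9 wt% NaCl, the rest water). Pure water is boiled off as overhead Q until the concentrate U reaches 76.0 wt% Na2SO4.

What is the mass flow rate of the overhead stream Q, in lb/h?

Na2SO4 is conserved: 1330×0.462 = 614.46 lb/h all reports to the concentrate.
Concentrate = 614.46/(target fraction) = 808.5 lb/h.
Overhead = 1330 − 808.5 = 521.5 lb/h.

521.5 lb/h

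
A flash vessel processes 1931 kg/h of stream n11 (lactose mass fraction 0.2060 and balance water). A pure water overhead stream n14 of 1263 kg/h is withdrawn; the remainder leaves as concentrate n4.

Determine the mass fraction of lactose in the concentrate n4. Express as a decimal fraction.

0.5955

lactose is not removed: 1931×0.206 = 397.79 kg/h of lactose enters n4.
Concentrate = 1931 − 1263 = 668 kg/h.
Mass fraction = 397.79/668 = 0.5955.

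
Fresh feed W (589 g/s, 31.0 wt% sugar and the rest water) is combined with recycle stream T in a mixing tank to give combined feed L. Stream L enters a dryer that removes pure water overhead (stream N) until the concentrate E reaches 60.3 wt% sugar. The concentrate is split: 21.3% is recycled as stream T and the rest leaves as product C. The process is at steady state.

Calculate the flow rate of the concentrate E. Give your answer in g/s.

Overall sugar balance (none leaves overhead): sugar in fresh feed = sugar in product, i.e. 589×0.310 = (1−0.213)·E·0.603.
E = 182.59/(0.603×0.787) = 384.76 g/s.

384.8 g/s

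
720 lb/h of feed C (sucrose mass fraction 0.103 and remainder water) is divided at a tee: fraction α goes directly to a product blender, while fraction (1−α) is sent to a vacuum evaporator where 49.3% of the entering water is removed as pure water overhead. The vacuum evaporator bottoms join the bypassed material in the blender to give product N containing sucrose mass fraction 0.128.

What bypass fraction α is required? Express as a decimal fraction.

All 720×0.103 = 74.16 lb/h of sucrose reaches N, so N = 74.16/0.128 = 579.38 lb/h and vapour = 140.62 lb/h.
The evaporator receives (1−α)·720 of feed at 0.897 water and removes 0.493 of that water:
0.493×0.897×(1−α)×720 = 140.62
(1−α) = 140.62/318.4 = 0.4417;  α = 0.5583.

0.558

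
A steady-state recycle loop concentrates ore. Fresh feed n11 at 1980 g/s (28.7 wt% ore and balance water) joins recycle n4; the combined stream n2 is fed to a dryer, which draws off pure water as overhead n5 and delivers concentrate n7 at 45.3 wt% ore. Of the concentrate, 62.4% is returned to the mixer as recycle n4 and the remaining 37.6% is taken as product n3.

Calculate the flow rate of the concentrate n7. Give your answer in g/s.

3336 g/s

Overall ore balance (none leaves overhead): ore in fresh feed = ore in product, i.e. 1980×0.287 = (1−0.624)·n7·0.453.
n7 = 568.26/(0.453×0.376) = 3336.3 g/s.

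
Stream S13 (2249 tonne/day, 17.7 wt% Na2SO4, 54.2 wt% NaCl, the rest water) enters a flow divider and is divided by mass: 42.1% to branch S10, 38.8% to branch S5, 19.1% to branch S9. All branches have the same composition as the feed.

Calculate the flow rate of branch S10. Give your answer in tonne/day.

946.8 tonne/day

Branch S10 flow = 0.421×2249 = 946.83 tonne/day.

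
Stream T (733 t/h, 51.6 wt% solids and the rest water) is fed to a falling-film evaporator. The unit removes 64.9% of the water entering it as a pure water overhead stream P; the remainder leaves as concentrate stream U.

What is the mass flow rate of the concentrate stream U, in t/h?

water entering = 733×0.484 = 354.77 t/h; overhead removed = 0.649×354.77 = 230.25 t/h.
Concentrate = 733 − 230.25 = 502.75 t/h.

502.8 t/h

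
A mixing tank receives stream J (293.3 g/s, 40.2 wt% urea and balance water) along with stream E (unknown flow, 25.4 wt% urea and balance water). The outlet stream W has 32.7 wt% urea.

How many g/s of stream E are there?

301.3 g/s

Let E be the unknown flow. Total out = 293.3 + E.
urea balance: 117.91 + 0.254·E = 0.327·(293.3 + E)
(0.254 − 0.327)·E = 0.327×293.3 − 117.91 = -21.998
E = -21.998 / -0.073 = 301.34 g/s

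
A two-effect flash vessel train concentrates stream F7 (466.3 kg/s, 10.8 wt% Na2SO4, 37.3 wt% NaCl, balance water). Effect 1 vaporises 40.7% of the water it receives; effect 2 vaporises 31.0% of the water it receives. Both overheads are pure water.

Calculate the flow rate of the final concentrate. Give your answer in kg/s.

water in feed = 466.3×0.519 = 242.01 kg/s.
After stage 1: water left = (1−0.407)×242.01 = 143.51; stream total = 367.8 kg/s.
After stage 2: water left = (1−0.310)×143.51 = 99.023; final concentrate = 323.31 kg/s.

323.3 kg/s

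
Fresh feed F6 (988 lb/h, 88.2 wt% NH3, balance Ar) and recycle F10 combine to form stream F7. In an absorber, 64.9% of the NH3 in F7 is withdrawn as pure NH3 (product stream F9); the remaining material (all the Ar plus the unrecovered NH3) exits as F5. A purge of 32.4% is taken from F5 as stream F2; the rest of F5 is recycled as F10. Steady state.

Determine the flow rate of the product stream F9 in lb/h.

741.5 lb/h

NH3 in F7: m_A = 988×0.882 + (1−0.324)·(1−0.649)·m_A, so m_A = 871.42/0.7627 = 1142.5 lb/h.
Product F9 = 0.649×1142.5 = 741.49 lb/h.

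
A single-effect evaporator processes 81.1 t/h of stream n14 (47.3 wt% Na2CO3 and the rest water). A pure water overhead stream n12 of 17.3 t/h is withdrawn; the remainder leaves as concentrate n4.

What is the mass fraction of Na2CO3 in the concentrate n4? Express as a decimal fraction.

0.601

Na2CO3 is not removed: 81.1×0.473 = 38.36 t/h of Na2CO3 enters n4.
Concentrate = 81.1 − 17.3 = 63.8 t/h.
Mass fraction = 38.36/63.8 = 0.601.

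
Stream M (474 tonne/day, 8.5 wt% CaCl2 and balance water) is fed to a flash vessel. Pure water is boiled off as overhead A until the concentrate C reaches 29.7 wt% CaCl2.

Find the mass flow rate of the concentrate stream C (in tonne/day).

CaCl2 is conserved: 474×0.085 = 40.29 tonne/day all reports to the concentrate.
Concentrate = 40.29/(target fraction) = 135.66 tonne/day.

135.7 tonne/day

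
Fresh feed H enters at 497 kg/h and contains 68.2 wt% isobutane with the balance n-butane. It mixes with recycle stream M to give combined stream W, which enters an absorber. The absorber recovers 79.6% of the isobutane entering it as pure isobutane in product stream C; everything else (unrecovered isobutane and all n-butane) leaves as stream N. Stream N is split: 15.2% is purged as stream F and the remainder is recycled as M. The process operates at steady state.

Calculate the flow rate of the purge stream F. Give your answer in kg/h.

170.8 kg/h

n-butane enters only via H and leaves only via the purge: 497×0.318 = 0.152×(n-butane in N), and the absorber passes all n-butane, so n-butane in W = n-butane in N = 1039.8 kg/h.
isobutane in W: m_A = 497×0.682 + (1−0.152)·(1−0.796)·m_A, so m_A = 338.95/0.8270 = 409.86 kg/h.
N = (1−0.796)×409.86 + 1039.8 = 1123.4 kg/h.
Purge F = 0.152×1123.4 = 170.75 kg/h.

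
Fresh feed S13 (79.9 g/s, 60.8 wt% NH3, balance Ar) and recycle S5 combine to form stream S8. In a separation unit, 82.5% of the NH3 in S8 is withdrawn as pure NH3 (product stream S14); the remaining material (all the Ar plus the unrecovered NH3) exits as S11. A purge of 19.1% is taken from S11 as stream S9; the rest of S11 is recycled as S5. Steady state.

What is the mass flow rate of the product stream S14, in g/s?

NH3 in S8: m_A = 79.9×0.608 + (1−0.191)·(1−0.825)·m_A, so m_A = 48.579/0.8584 = 56.591 g/s.
Product S14 = 0.825×56.591 = 46.688 g/s.

46.69 g/s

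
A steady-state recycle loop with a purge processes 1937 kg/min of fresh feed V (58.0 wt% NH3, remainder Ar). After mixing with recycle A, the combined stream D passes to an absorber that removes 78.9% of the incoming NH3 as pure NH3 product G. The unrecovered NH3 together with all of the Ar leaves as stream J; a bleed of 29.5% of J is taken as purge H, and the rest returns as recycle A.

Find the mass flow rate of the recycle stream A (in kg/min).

Ar enters only via V and leaves only via the purge: 1937×0.420 = 0.295×(Ar in J), and the absorber passes all Ar, so Ar in D = Ar in J = 2757.8 kg/min.
NH3 in D: m_A = 1937×0.580 + (1−0.295)·(1−0.789)·m_A, so m_A = 1123.5/0.8512 = 1319.8 kg/min.
J = (1−0.789)×1319.8 + 2757.8 = 3036.2 kg/min.
Recycle A = (1−0.295)×3036.2 = 2140.5 kg/min.

2141 kg/min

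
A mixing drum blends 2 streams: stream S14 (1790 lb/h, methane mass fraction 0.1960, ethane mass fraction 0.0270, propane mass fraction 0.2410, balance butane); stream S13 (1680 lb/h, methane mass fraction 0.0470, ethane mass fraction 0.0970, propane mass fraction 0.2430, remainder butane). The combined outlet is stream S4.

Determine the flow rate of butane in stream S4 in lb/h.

butane out = butane in = 1790×0.536 + 1680×0.613 = 1989.3 lb/h.

1989 lb/h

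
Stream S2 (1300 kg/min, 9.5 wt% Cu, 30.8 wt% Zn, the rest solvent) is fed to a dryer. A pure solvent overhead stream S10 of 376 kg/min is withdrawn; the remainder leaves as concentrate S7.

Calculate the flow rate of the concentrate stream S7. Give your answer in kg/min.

924 kg/min

Concentrate = 1300 − 376 = 924 kg/min.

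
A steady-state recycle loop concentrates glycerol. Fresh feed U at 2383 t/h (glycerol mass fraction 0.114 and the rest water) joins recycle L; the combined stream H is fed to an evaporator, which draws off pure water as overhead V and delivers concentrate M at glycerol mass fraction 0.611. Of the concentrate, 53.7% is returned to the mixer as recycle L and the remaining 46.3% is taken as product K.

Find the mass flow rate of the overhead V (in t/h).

1938 t/h

Overall glycerol balance (none leaves overhead): glycerol in fresh feed = glycerol in product, i.e. 2383×0.114 = (1−0.537)·M·0.611.
M = 271.66/(0.611×0.463) = 960.3 t/h.
Recycle L = 0.537×960.3 = 515.68 t/h.
Combined feed H = 2383 + 515.68 = 2898.7 t/h.
Overhead V = H − M = 2898.7 − 960.3 = 1938.4 t/h.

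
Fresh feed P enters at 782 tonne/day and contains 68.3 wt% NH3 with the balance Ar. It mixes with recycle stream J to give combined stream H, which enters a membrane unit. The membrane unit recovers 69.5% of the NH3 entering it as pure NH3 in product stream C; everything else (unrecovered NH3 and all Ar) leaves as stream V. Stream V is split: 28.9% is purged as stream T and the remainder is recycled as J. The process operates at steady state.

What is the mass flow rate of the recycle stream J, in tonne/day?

757.8 tonne/day

Ar enters only via P and leaves only via the purge: 782×0.317 = 0.289×(Ar in V), and the membrane unit passes all Ar, so Ar in H = Ar in V = 857.76 tonne/day.
NH3 in H: m_A = 782×0.683 + (1−0.289)·(1−0.695)·m_A, so m_A = 534.11/0.7831 = 682 tonne/day.
V = (1−0.695)×682 + 857.76 = 1065.8 tonne/day.
Recycle J = (1−0.289)×1065.8 = 757.77 tonne/day.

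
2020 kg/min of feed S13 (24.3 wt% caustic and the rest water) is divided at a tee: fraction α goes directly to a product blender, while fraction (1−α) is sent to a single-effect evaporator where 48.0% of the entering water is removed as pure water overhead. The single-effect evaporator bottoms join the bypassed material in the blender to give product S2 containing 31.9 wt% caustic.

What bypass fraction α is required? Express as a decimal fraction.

All 2020×0.243 = 490.86 kg/min of caustic reaches S2, so S2 = 490.86/0.319 = 1538.7 kg/min and vapour = 481.25 kg/min.
The evaporator receives (1−α)·2020 of feed at 0.757 water and removes 0.480 of that water:
0.480×0.757×(1−α)×2020 = 481.25
(1−α) = 481.25/733.99 = 0.6557;  α = 0.3443.

0.344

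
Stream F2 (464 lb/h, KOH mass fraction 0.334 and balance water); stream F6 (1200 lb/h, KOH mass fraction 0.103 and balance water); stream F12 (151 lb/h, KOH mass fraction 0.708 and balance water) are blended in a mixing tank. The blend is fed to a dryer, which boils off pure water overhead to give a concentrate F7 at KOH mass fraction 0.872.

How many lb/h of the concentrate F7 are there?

442.1 lb/h

KOH entering = 464×0.334 + 1200×0.103 + 151×0.708 = 385.48 lb/h.
All KOH reports to F7, so F7 = 385.48/0.872 = 442.07 lb/h.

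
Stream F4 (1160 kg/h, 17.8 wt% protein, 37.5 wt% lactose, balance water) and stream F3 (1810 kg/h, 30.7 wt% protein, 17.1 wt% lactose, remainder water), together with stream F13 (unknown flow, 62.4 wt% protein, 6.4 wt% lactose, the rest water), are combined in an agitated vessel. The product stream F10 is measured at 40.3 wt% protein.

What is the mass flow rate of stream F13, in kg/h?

1967 kg/h

Let F13 be the unknown flow. Total out = 2970 + F13.
protein balance: 762.15 + 0.624·F13 = 0.403·(2970 + F13)
(0.624 − 0.403)·F13 = 0.403×2970 − 762.15 = 434.76
F13 = 434.76 / 0.221 = 1967.2 kg/h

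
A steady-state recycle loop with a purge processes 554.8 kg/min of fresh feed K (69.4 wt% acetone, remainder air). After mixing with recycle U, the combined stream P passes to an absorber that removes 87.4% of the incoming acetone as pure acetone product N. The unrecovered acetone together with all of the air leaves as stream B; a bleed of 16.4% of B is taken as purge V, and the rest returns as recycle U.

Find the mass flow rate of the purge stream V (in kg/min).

178.7 kg/min

air enters only via K and leaves only via the purge: 554.8×0.306 = 0.164×(air in B), and the absorber passes all air, so air in P = air in B = 1035.2 kg/min.
acetone in P: m_A = 554.8×0.694 + (1−0.164)·(1−0.874)·m_A, so m_A = 385.03/0.8947 = 430.36 kg/min.
B = (1−0.874)×430.36 + 1035.2 = 1089.4 kg/min.
Purge V = 0.164×1089.4 = 178.66 kg/min.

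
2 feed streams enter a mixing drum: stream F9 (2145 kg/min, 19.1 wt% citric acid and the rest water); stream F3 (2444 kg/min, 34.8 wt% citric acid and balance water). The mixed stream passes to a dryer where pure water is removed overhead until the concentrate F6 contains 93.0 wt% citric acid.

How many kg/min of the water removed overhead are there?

citric acid entering = 2145×0.191 + 2444×0.348 = 1260.2 kg/min.
All citric acid reports to F6, so F6 = 1260.2/0.930 = 1355.1 kg/min.
Total feed = 4589 kg/min; overhead = 4589 − 1355.1 = 3233.9 kg/min.

3234 kg/min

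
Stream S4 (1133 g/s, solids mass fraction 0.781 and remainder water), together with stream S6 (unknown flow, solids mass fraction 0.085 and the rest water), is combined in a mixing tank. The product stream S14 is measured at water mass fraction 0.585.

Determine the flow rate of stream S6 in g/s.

Let S6 be the unknown flow. Total out = 1133 + S6.
water balance: 248.13 + 0.915·S6 = 0.585·(1133 + S6)
(0.915 − 0.585)·S6 = 0.585×1133 − 248.13 = 414.68
S6 = 414.68 / 0.330 = 1256.6 g/s

1257 g/s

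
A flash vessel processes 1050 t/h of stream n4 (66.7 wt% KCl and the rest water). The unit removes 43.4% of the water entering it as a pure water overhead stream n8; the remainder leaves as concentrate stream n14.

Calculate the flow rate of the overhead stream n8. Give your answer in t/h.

151.7 t/h

water entering = 1050×0.333 = 349.65 t/h; overhead removed = 0.434×349.65 = 151.75 t/h.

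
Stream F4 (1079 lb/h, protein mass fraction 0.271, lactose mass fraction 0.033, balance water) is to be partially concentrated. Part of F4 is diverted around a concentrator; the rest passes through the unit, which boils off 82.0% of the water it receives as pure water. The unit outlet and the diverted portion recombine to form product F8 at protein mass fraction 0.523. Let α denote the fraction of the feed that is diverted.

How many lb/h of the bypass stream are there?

168 lb/h

All 1079×0.271 = 292.41 lb/h of protein reaches F8, so F8 = 292.41/0.523 = 559.1 lb/h and vapour = 519.9 lb/h.
The evaporator receives (1−α)·1079 of feed at 0.696 water and removes 0.820 of that water:
0.820×0.696×(1−α)×1079 = 519.9
(1−α) = 519.9/615.81 = 0.8443;  α = 0.1557.
Bypass flow = 0.1557×1079 = 168.04 lb/h.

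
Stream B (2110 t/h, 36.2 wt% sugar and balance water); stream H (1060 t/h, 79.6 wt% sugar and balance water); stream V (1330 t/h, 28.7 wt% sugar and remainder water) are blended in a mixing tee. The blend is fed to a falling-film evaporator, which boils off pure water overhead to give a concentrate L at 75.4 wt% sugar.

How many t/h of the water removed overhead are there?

sugar entering = 2110×0.362 + 1060×0.796 + 1330×0.287 = 1989.3 t/h.
All sugar reports to L, so L = 1989.3/0.754 = 2638.3 t/h.
Total feed = 4500 t/h; overhead = 4500 − 2638.3 = 1861.7 t/h.

1862 t/h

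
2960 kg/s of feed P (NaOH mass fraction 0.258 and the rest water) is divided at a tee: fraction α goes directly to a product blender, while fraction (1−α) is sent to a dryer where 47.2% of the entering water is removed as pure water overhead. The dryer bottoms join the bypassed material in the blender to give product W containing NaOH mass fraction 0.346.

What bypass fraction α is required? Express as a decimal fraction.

0.274

All 2960×0.258 = 763.68 kg/s of NaOH reaches W, so W = 763.68/0.346 = 2207.2 kg/s and vapour = 752.83 kg/s.
The evaporator receives (1−α)·2960 of feed at 0.742 water and removes 0.472 of that water:
0.472×0.742×(1−α)×2960 = 752.83
(1−α) = 752.83/1036.7 = 0.7262;  α = 0.2738.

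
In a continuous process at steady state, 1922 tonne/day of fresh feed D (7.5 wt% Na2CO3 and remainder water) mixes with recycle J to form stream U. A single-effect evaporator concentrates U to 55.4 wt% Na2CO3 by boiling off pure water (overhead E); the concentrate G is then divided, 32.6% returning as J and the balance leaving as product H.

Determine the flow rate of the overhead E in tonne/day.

Overall Na2CO3 balance (none leaves overhead): Na2CO3 in fresh feed = Na2CO3 in product, i.e. 1922×0.075 = (1−0.326)·G·0.554.
G = 144.15/(0.554×0.674) = 386.05 tonne/day.
Recycle J = 0.326×386.05 = 125.85 tonne/day.
Combined feed U = 1922 + 125.85 = 2047.9 tonne/day.
Overhead E = U − G = 2047.9 − 386.05 = 1661.8 tonne/day.

1662 tonne/day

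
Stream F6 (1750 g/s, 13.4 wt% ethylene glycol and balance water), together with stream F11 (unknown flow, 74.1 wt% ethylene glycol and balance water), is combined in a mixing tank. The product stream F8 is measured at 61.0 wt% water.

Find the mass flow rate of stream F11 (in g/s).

Let F11 be the unknown flow. Total out = 1750 + F11.
water balance: 1515.5 + 0.259·F11 = 0.610·(1750 + F11)
(0.259 − 0.610)·F11 = 0.610×1750 − 1515.5 = -448
F11 = -448 / -0.351 = 1276.4 g/s

1276 g/s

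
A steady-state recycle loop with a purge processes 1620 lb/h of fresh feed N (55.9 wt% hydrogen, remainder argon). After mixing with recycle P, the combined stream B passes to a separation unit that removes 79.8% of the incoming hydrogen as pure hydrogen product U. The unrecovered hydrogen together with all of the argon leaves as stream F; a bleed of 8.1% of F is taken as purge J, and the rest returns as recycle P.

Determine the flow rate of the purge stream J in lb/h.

argon enters only via N and leaves only via the purge: 1620×0.441 = 0.081×(argon in F), and the separation unit passes all argon, so argon in B = argon in F = 8820 lb/h.
hydrogen in B: m_A = 1620×0.559 + (1−0.081)·(1−0.798)·m_A, so m_A = 905.58/0.8144 = 1112 lb/h.
F = (1−0.798)×1112 + 8820 = 9044.6 lb/h.
Purge J = 0.081×9044.6 = 732.61 lb/h.

732.6 lb/h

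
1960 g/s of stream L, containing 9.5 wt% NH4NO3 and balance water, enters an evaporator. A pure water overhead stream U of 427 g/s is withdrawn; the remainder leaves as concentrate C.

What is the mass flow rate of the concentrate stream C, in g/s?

Concentrate = 1960 − 427 = 1533 g/s.

1533 g/s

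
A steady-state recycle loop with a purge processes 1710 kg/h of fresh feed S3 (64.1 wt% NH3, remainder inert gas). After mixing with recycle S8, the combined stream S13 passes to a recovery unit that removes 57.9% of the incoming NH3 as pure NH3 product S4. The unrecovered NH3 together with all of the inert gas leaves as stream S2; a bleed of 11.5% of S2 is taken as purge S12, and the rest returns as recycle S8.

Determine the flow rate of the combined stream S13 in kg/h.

inert gas enters only via S3 and leaves only via the purge: 1710×0.359 = 0.115×(inert gas in S2), and the recovery unit passes all inert gas, so inert gas in S13 = inert gas in S2 = 5338.2 kg/h.
NH3 in S13: m_A = 1710×0.641 + (1−0.115)·(1−0.579)·m_A, so m_A = 1096.1/0.6274 = 1747 kg/h.
S13 = 1747 + 5338.2 = 7085.2 kg/h.

7085 kg/h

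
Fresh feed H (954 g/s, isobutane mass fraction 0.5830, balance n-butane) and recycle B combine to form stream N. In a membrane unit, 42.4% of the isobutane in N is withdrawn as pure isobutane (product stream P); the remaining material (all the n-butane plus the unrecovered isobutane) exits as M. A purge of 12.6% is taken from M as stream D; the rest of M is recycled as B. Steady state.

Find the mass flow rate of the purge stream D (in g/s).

n-butane enters only via H and leaves only via the purge: 954×0.417 = 0.126×(n-butane in M), and the membrane unit passes all n-butane, so n-butane in N = n-butane in M = 3157.3 g/s.
isobutane in N: m_A = 954×0.583 + (1−0.126)·(1−0.424)·m_A, so m_A = 556.18/0.4966 = 1120 g/s.
M = (1−0.424)×1120 + 3157.3 = 3802.4 g/s.
Purge D = 0.126×3802.4 = 479.11 g/s.

479.1 g/s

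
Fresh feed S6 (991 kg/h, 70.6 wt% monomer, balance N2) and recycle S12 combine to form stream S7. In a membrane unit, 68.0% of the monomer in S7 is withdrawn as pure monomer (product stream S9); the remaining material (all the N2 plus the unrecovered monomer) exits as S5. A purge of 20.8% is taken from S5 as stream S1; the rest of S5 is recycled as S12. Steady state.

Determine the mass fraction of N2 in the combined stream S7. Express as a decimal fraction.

0.599

N2 enters only via S6 and leaves only via the purge: 991×0.294 = 0.208×(N2 in S5), and the membrane unit passes all N2, so N2 in S7 = N2 in S5 = 1400.7 kg/h.
monomer in S7: m_A = 991×0.706 + (1−0.208)·(1−0.680)·m_A, so m_A = 699.65/0.7466 = 937.16 kg/h.
S7 = 937.16 + 1400.7 = 2337.9 kg/h.
N2 fraction in S7 = 1400.7/2337.9 = 0.599.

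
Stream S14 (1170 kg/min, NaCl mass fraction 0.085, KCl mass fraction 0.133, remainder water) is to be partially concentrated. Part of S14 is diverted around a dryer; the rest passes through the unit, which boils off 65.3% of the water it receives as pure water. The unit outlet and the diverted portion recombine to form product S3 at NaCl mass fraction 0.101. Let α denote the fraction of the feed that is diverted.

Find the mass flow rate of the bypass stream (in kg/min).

All 1170×0.085 = 99.45 kg/min of NaCl reaches S3, so S3 = 99.45/0.101 = 984.65 kg/min and vapour = 185.35 kg/min.
The evaporator receives (1−α)·1170 of feed at 0.782 water and removes 0.653 of that water:
0.653×0.782×(1−α)×1170 = 185.35
(1−α) = 185.35/597.46 = 0.3102;  α = 0.6898.
Bypass flow = 0.6898×1170 = 807.04 kg/min.

807 kg/min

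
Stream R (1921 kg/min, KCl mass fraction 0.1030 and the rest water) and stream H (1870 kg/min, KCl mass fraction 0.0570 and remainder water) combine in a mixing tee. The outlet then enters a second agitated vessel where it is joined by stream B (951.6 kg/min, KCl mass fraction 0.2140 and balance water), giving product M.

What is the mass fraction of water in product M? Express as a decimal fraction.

Overall, product flow = 4742.6 kg/min.
water in = 1921×0.897 + 1870×0.943 + 951.6×0.786 = 4234.5 kg/min.
water fraction in M = 0.8929.

0.8929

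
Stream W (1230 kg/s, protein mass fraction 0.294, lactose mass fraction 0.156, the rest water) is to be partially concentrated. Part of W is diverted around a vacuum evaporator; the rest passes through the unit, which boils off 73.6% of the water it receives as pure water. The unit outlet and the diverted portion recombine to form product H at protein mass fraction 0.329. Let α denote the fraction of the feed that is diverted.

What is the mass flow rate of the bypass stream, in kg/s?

All 1230×0.294 = 361.62 kg/s of protein reaches H, so H = 361.62/0.329 = 1099.1 kg/s and vapour = 130.85 kg/s.
The evaporator receives (1−α)·1230 of feed at 0.550 water and removes 0.736 of that water:
0.736×0.550×(1−α)×1230 = 130.85
(1−α) = 130.85/497.9 = 0.2628;  α = 0.7372.
Bypass flow = 0.7372×1230 = 906.75 kg/s.

906.8 kg/s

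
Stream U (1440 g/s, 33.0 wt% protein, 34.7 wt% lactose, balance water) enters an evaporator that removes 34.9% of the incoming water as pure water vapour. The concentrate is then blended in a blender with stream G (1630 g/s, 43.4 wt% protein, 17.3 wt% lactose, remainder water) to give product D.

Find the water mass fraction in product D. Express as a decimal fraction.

0.324

Vapour removed = 0.349×0.323×1440 = 162.33 g/s; concentrate = 1277.7 g/s.
water reaching the mixer = 302.79 (from concentrate) + 1630×0.393 = 943.38 g/s.
Product flow = 1277.7 + 1630 = 2907.7 g/s; water fraction = 0.324.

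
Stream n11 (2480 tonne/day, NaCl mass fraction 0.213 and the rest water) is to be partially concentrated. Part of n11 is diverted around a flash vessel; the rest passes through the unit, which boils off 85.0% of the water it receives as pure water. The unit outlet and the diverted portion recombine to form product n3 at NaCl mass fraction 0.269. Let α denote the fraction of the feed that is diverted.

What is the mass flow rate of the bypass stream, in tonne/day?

1708 tonne/day

All 2480×0.213 = 528.24 tonne/day of NaCl reaches n3, so n3 = 528.24/0.269 = 1963.7 tonne/day and vapour = 516.28 tonne/day.
The evaporator receives (1−α)·2480 of feed at 0.787 water and removes 0.850 of that water:
0.850×0.787×(1−α)×2480 = 516.28
(1−α) = 516.28/1659 = 0.3112;  α = 0.6888.
Bypass flow = 0.6888×2480 = 1708.2 tonne/day.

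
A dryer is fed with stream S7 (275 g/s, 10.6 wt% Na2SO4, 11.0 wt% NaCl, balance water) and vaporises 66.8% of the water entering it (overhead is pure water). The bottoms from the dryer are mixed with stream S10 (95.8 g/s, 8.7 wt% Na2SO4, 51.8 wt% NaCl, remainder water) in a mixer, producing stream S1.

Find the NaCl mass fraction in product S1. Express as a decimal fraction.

Vapour removed = 0.668×0.784×275 = 144.02 g/s; concentrate = 130.98 g/s.
NaCl reaching the mixer = 30.25 (from concentrate) + 95.8×0.518 = 79.874 g/s.
Product flow = 130.98 + 95.8 = 226.78 g/s; NaCl fraction = 0.352.

0.352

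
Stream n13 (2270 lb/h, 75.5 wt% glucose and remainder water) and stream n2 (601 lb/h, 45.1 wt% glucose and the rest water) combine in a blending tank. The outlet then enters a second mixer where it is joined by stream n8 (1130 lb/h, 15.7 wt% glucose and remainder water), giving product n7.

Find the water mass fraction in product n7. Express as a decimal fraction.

Overall, product flow = 4001 lb/h.
water in = 2270×0.245 + 601×0.549 + 1130×0.843 = 1838.7 lb/h.
water fraction in n7 = 0.4596.

0.4596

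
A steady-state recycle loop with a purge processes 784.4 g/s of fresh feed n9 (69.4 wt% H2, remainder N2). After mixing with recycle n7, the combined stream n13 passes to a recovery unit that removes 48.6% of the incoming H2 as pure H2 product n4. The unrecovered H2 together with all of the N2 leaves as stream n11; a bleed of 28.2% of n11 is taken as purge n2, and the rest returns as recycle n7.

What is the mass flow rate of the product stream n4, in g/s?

H2 in n13: m_A = 784.4×0.694 + (1−0.282)·(1−0.486)·m_A, so m_A = 544.37/0.6309 = 862.79 g/s.
Product n4 = 0.486×862.79 = 419.31 g/s.

419.3 g/s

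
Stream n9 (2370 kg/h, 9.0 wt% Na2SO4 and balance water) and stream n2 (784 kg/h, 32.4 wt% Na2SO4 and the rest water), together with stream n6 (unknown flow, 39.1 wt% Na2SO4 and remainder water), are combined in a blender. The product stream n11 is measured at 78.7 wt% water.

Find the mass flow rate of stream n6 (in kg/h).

Let n6 be the unknown flow. Total out = 3154 + n6.
water balance: 2686.7 + 0.609·n6 = 0.787·(3154 + n6)
(0.609 − 0.787)·n6 = 0.787×3154 − 2686.7 = -204.49
n6 = -204.49 / -0.178 = 1148.8 kg/h

1149 kg/h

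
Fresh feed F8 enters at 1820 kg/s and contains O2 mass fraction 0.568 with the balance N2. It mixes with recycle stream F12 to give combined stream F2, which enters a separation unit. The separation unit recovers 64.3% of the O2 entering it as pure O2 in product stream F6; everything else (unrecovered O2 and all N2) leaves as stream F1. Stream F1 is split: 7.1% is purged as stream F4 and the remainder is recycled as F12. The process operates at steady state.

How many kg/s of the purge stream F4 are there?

N2 enters only via F8 and leaves only via the purge: 1820×0.432 = 0.071×(N2 in F1), and the separation unit passes all N2, so N2 in F2 = N2 in F1 = 11074 kg/s.
O2 in F2: m_A = 1820×0.568 + (1−0.071)·(1−0.643)·m_A, so m_A = 1033.8/0.6683 = 1546.7 kg/s.
F1 = (1−0.643)×1546.7 + 11074 = 11626 kg/s.
Purge F4 = 0.071×11626 = 825.45 kg/s.

825.4 kg/s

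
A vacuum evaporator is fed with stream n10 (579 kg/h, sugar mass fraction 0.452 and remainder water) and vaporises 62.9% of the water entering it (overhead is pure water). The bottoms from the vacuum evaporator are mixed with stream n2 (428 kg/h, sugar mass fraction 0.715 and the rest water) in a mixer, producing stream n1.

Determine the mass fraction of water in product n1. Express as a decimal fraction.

Vapour removed = 0.629×0.548×579 = 199.58 kg/h; concentrate = 379.42 kg/h.
water reaching the mixer = 117.72 (from concentrate) + 428×0.285 = 239.7 kg/h.
Product flow = 379.42 + 428 = 807.42 kg/h; water fraction = 0.297.

0.297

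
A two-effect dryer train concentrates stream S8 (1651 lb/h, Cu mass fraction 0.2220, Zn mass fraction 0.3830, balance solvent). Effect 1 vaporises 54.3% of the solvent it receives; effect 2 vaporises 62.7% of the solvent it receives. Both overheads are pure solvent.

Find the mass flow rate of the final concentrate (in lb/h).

1110 lb/h

solvent in feed = 1651×0.395 = 652.14 lb/h.
After stage 1: solvent left = (1−0.543)×652.14 = 298.03; stream total = 1296.9 lb/h.
After stage 2: solvent left = (1−0.627)×298.03 = 111.17; final concentrate = 1110 lb/h.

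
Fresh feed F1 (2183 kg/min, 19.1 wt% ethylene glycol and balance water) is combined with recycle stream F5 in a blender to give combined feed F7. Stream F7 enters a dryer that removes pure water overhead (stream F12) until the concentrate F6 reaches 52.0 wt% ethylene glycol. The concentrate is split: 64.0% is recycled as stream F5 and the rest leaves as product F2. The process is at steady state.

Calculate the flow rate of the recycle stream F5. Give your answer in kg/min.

1425 kg/min

Overall ethylene glycol balance (none leaves overhead): ethylene glycol in fresh feed = ethylene glycol in product, i.e. 2183×0.191 = (1−0.640)·F6·0.520.
F6 = 416.95/(0.520×0.360) = 2227.3 kg/min.
Recycle F5 = 0.640×2227.3 = 1425.5 kg/min.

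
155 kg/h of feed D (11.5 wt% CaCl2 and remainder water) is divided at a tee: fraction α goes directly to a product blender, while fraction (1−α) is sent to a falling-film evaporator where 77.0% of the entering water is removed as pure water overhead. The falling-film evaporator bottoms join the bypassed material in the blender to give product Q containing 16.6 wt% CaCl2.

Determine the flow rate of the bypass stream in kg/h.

85.12 kg/h

All 155×0.115 = 17.825 kg/h of CaCl2 reaches Q, so Q = 17.825/0.166 = 107.38 kg/h and vapour = 47.62 kg/h.
The evaporator receives (1−α)·155 of feed at 0.885 water and removes 0.770 of that water:
0.770×0.885×(1−α)×155 = 47.62
(1−α) = 47.62/105.62 = 0.4508;  α = 0.5492.
Bypass flow = 0.5492×155 = 85.119 kg/h.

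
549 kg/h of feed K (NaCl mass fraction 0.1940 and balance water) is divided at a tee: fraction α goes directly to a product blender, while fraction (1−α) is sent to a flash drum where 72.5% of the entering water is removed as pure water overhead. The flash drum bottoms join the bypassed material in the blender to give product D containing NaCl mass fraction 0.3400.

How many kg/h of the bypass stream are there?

145.6 kg/h

All 549×0.194 = 106.51 kg/h of NaCl reaches D, so D = 106.51/0.340 = 313.25 kg/h and vapour = 235.75 kg/h.
The evaporator receives (1−α)·549 of feed at 0.806 water and removes 0.725 of that water:
0.725×0.806×(1−α)×549 = 235.75
(1−α) = 235.75/320.81 = 0.7349;  α = 0.2651.
Bypass flow = 0.2651×549 = 145.57 kg/h.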